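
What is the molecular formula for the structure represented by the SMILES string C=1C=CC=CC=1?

Heavy atoms from the SMILES: 6 C.
Implicit hydrogens by atom environment:
  6 × C (aromatic): 1 H each → 6
  Total hydrogens = 6.
Molecular formula: C6H6

C6H6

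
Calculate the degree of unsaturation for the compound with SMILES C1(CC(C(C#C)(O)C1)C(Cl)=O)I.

Molecular formula from the SMILES: C8H8ClIO2.
DoU = (2C + 2 + N − H − X)/2 = (2·8 + 2 + 0 − 8 − 2)/2 = 8/2 = 4.
(Structurally: 1 ring(s) + 3 π bond(s) = 4.)

4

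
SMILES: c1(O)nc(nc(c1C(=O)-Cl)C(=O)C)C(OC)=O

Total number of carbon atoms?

The symbol for carbon appears 9 times in the SMILES. Lowercase c denotes aromatic carbon and counts toward C.

9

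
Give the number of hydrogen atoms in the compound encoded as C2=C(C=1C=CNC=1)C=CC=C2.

9

Hydrogens are implicit in SMILES; fill each atom to its normal valence:
  8 × C (aromatic): 1 H each → 8
  2 × C (aromatic): no H
  1 × N (aromatic): 1 H
  Total hydrogens = 9.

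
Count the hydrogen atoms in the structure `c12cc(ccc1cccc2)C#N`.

7

Hydrogens are implicit in SMILES; fill each atom to its normal valence:
  7 × C (aromatic): 1 H each → 7
  3 × C (aromatic): no H
  1 × C: no H
  1 × N: no H
  Total hydrogens = 7.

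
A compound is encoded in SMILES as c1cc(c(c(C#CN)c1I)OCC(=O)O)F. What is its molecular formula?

Heavy atoms from the SMILES: 10 C, 1 F, 1 I, 1 N, 3 O.
Implicit hydrogens by atom environment:
  4 × C (aromatic): no H
  3 × C: no H
  2 × C (aromatic): 1 H each → 2
  2 × O: no H
  1 × C: 2 H
  1 × F: no H
  1 × I: no H
  1 × N: 2 H
  1 × O: 1 H
  Total hydrogens = 7.
Molecular formula: C10H7FINO3

C10H7FINO3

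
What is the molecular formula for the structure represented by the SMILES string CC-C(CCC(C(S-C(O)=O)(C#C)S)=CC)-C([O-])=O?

C13H17O4S2-

Heavy atoms from the SMILES: 13 C, 4 O, 2 S.
Implicit hydrogens by atom environment:
  5 × C: no H
  3 × C: 2 H each → 6
  3 × C: 1 H each → 3
  2 × C: 3 H each → 6
  2 × O: no H
  1 × O: 1 H
  1 × O (charge -1): no H
  1 × S: 1 H
  1 × S: no H
  Total hydrogens = 17.
Net charge -1.
Molecular formula: C13H17O4S2-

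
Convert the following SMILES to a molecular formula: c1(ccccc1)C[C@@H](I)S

C8H9IS

Heavy atoms from the SMILES: 8 C, 1 I, 1 S.
Implicit hydrogens by atom environment:
  5 × C (aromatic): 1 H each → 5
  1 × C: 2 H
  1 × C: 1 H
  1 × C (aromatic): no H
  1 × I: no H
  1 × S: 1 H
  Total hydrogens = 9.
Molecular formula: C8H9IS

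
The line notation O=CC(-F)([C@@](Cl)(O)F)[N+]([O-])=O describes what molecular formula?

C3H2ClF2NO4

Heavy atoms from the SMILES: 3 C, 1 Cl, 2 F, 1 N, 4 O.
Implicit hydrogens by atom environment:
  2 × C: no H
  2 × F: no H
  2 × O: no H
  1 × C: 1 H
  1 × Cl: no H
  1 × N (charge +1): no H
  1 × O: 1 H
  1 × O (charge -1): no H
  Total hydrogens = 2.
Molecular formula: C3H2ClF2NO4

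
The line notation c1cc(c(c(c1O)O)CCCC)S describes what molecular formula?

C10H14O2S

Heavy atoms from the SMILES: 10 C, 2 O, 1 S.
Implicit hydrogens by atom environment:
  4 × C (aromatic): no H
  3 × C: 2 H each → 6
  2 × C (aromatic): 1 H each → 2
  2 × O: 1 H each → 2
  1 × C: 3 H
  1 × S: 1 H
  Total hydrogens = 14.
Molecular formula: C10H14O2S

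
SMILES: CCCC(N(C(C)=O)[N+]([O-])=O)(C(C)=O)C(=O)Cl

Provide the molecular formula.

Heavy atoms from the SMILES: 9 C, 1 Cl, 2 N, 5 O.
Implicit hydrogens by atom environment:
  4 × C: no H
  4 × O: no H
  3 × C: 3 H each → 9
  2 × C: 2 H each → 4
  1 × Cl: no H
  1 × N: no H
  1 × N (charge +1): no H
  1 × O (charge -1): no H
  Total hydrogens = 13.
Molecular formula: C9H13ClN2O5

C9H13ClN2O5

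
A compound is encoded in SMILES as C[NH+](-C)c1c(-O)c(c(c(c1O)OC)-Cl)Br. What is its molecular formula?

C9H12BrClNO3+

Heavy atoms from the SMILES: 1 Br, 9 C, 1 Cl, 1 N, 3 O.
Implicit hydrogens by atom environment:
  6 × C (aromatic): no H
  3 × C: 3 H each → 9
  2 × O: 1 H each → 2
  1 × Br: no H
  1 × Cl: no H
  1 × N (charge +1): 1 H
  1 × O: no H
  Total hydrogens = 12.
Net charge +1.
Molecular formula: C9H12BrClNO3+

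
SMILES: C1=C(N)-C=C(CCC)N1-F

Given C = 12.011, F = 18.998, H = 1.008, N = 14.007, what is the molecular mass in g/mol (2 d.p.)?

Molecular formula: C7H11FN2.
M = 7×12.011 + 1×18.998 + 11×1.008 + 2×14.007 = 142.18 g/mol.

142.18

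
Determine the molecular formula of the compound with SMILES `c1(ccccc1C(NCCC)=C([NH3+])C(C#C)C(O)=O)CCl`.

C16H20ClN2O2+

Heavy atoms from the SMILES: 16 C, 1 Cl, 2 N, 2 O.
Implicit hydrogens by atom environment:
  4 × C (aromatic): 1 H each → 4
  4 × C: no H
  3 × C: 2 H each → 6
  2 × C: 1 H each → 2
  2 × C (aromatic): no H
  1 × C: 3 H
  1 × Cl: no H
  1 × N (charge +1): 3 H
  1 × N: 1 H
  1 × O: 1 H
  1 × O: no H
  Total hydrogens = 20.
Net charge +1.
Molecular formula: C16H20ClN2O2+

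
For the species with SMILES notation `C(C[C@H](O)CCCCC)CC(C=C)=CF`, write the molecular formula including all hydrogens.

C13H23FO

Heavy atoms from the SMILES: 13 C, 1 F, 1 O.
Implicit hydrogens by atom environment:
  8 × C: 2 H each → 16
  3 × C: 1 H each → 3
  1 × C: 3 H
  1 × C: no H
  1 × F: no H
  1 × O: 1 H
  Total hydrogens = 23.
Molecular formula: C13H23FO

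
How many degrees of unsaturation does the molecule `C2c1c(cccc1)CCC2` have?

5

Molecular formula from the SMILES: C10H12.
DoU = (2C + 2 + N − H − X)/2 = (2·10 + 2 + 0 − 12 − 0)/2 = 10/2 = 5.
(Structurally: 2 ring(s) + 3 π bond(s) = 5.)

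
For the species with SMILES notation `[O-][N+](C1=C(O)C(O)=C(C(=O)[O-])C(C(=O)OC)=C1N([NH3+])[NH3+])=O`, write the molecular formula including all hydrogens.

C9H11N4O8+

Heavy atoms from the SMILES: 9 C, 4 N, 8 O.
Implicit hydrogens by atom environment:
  6 × C (aromatic): no H
  4 × O: no H
  2 × C: no H
  2 × N (charge +1): 3 H each → 6
  2 × O: 1 H each → 2
  2 × O (charge -1): no H
  1 × C: 3 H
  1 × N (charge +1): no H
  1 × N: no H
  Total hydrogens = 11.
Net charge +1.
Molecular formula: C9H11N4O8+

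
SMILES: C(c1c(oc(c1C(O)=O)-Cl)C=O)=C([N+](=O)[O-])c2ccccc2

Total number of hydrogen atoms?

8

Hydrogens are implicit in SMILES; fill each atom to its normal valence:
  5 × C (aromatic): 1 H each → 5
  5 × C (aromatic): no H
  3 × O: no H
  2 × C: 1 H each → 2
  2 × C: no H
  1 × Cl: no H
  1 × N (charge +1): no H
  1 × O: 1 H
  1 × O (aromatic): no H
  1 × O (charge -1): no H
  Total hydrogens = 8.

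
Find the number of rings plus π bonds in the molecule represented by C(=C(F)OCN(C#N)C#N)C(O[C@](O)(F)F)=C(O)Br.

6

Molecular formula from the SMILES: C8H5BrF3N3O4.
DoU = (2C + 2 + N − H − X)/2 = (2·8 + 2 + 3 − 5 − 4)/2 = 12/2 = 6.
(Structurally: 0 ring(s) + 6 π bond(s) = 6.)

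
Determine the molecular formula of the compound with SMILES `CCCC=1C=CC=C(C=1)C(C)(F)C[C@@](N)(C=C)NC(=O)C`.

Heavy atoms from the SMILES: 17 C, 1 F, 2 N, 1 O.
Implicit hydrogens by atom environment:
  4 × C: 2 H each → 8
  4 × C (aromatic): 1 H each → 4
  3 × C: 3 H each → 9
  3 × C: no H
  2 × C (aromatic): no H
  1 × C: 1 H
  1 × F: no H
  1 × N: 2 H
  1 × N: 1 H
  1 × O: no H
  Total hydrogens = 25.
Molecular formula: C17H25FN2O

C17H25FN2O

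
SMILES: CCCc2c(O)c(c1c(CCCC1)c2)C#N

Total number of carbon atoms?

14

The symbol for carbon appears 14 times in the SMILES. Lowercase c denotes aromatic carbon and counts toward C.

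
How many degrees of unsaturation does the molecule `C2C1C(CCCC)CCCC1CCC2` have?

Molecular formula from the SMILES: C14H26.
DoU = (2C + 2 + N − H − X)/2 = (2·14 + 2 + 0 − 26 − 0)/2 = 4/2 = 2.
(Structurally: 2 ring(s) + 0 π bond(s) = 2.)

2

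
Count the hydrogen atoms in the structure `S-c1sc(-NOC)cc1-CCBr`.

10

Hydrogens are implicit in SMILES; fill each atom to its normal valence:
  3 × C (aromatic): no H
  2 × C: 2 H each → 4
  1 × Br: no H
  1 × C: 3 H
  1 × C (aromatic): 1 H
  1 × N: 1 H
  1 × O: no H
  1 × S: 1 H
  1 × S (aromatic): no H
  Total hydrogens = 10.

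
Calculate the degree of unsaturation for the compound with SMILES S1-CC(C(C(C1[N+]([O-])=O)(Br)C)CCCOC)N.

Molecular formula from the SMILES: C10H19BrN2O3S.
DoU = (2C + 2 + N − H − X)/2 = (2·10 + 2 + 2 − 19 − 1)/2 = 4/2 = 2.
(Structurally: 1 ring(s) + 1 π bond(s) = 2.)

2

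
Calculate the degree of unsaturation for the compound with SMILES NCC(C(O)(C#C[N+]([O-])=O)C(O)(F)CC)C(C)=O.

Molecular formula from the SMILES: C10H15FN2O5.
DoU = (2C + 2 + N − H − X)/2 = (2·10 + 2 + 2 − 15 − 1)/2 = 8/2 = 4.
(Structurally: 0 ring(s) + 4 π bond(s) = 4.)

4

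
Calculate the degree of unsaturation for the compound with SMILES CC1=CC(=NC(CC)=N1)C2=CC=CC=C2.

Molecular formula from the SMILES: C13H14N2.
DoU = (2C + 2 + N − H − X)/2 = (2·13 + 2 + 2 − 14 − 0)/2 = 16/2 = 8.
(Structurally: 2 ring(s) + 6 π bond(s) = 8.)

8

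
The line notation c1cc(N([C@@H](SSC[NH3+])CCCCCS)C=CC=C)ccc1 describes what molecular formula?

C17H27N2S3+

Heavy atoms from the SMILES: 17 C, 2 N, 3 S.
Implicit hydrogens by atom environment:
  7 × C: 2 H each → 14
  5 × C (aromatic): 1 H each → 5
  4 × C: 1 H each → 4
  2 × S: no H
  1 × C (aromatic): no H
  1 × N (charge +1): 3 H
  1 × N: no H
  1 × S: 1 H
  Total hydrogens = 27.
Net charge +1.
Molecular formula: C17H27N2S3+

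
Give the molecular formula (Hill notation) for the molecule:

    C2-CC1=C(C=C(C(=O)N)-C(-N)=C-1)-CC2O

C11H14N2O2

Heavy atoms from the SMILES: 11 C, 2 N, 2 O.
Implicit hydrogens by atom environment:
  4 × C (aromatic): no H
  3 × C: 2 H each → 6
  2 × C (aromatic): 1 H each → 2
  2 × N: 2 H each → 4
  1 × C: 1 H
  1 × C: no H
  1 × O: 1 H
  1 × O: no H
  Total hydrogens = 14.
Molecular formula: C11H14N2O2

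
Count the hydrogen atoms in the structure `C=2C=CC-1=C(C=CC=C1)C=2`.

8

Hydrogens are implicit in SMILES; fill each atom to its normal valence:
  8 × C (aromatic): 1 H each → 8
  2 × C (aromatic): no H
  Total hydrogens = 8.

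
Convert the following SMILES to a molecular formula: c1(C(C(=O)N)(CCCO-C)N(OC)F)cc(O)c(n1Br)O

C11H17BrFN3O5

Heavy atoms from the SMILES: 1 Br, 11 C, 1 F, 3 N, 5 O.
Implicit hydrogens by atom environment:
  3 × C: 2 H each → 6
  3 × C (aromatic): no H
  3 × O: no H
  2 × C: 3 H each → 6
  2 × C: no H
  2 × O: 1 H each → 2
  1 × Br: no H
  1 × C (aromatic): 1 H
  1 × F: no H
  1 × N: 2 H
  1 × N (aromatic): no H
  1 × N: no H
  Total hydrogens = 17.
Molecular formula: C11H17BrFN3O5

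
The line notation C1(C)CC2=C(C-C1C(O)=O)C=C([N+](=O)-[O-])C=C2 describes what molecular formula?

C12H13NO4

Heavy atoms from the SMILES: 12 C, 1 N, 4 O.
Implicit hydrogens by atom environment:
  3 × C (aromatic): 1 H each → 3
  3 × C (aromatic): no H
  2 × C: 2 H each → 4
  2 × C: 1 H each → 2
  2 × O: no H
  1 × C: 3 H
  1 × C: no H
  1 × N (charge +1): no H
  1 × O: 1 H
  1 × O (charge -1): no H
  Total hydrogens = 13.
Molecular formula: C12H13NO4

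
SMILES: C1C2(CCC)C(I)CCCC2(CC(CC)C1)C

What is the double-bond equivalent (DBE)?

2

Molecular formula from the SMILES: C16H29I.
DoU = (2C + 2 + N − H − X)/2 = (2·16 + 2 + 0 − 29 − 1)/2 = 4/2 = 2.
(Structurally: 2 ring(s) + 0 π bond(s) = 2.)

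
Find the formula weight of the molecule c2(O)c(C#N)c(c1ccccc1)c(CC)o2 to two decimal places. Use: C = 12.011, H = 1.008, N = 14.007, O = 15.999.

Molecular formula: C13H11NO2.
M = 13×12.011 + 11×1.008 + 1×14.007 + 2×15.999 = 213.24 g/mol.

213.24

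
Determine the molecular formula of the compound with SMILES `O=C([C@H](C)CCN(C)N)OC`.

C7H16N2O2

Heavy atoms from the SMILES: 7 C, 2 N, 2 O.
Implicit hydrogens by atom environment:
  3 × C: 3 H each → 9
  2 × C: 2 H each → 4
  2 × O: no H
  1 × C: 1 H
  1 × C: no H
  1 × N: 2 H
  1 × N: no H
  Total hydrogens = 16.
Molecular formula: C7H16N2O2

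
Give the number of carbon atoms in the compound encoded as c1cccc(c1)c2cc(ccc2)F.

12

The symbol for carbon appears 12 times in the SMILES. Lowercase c denotes aromatic carbon and counts toward C.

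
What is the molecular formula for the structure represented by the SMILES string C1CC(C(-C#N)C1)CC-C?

Heavy atoms from the SMILES: 9 C, 1 N.
Implicit hydrogens by atom environment:
  5 × C: 2 H each → 10
  2 × C: 1 H each → 2
  1 × C: 3 H
  1 × C: no H
  1 × N: no H
  Total hydrogens = 15.
Molecular formula: C9H15N

C9H15N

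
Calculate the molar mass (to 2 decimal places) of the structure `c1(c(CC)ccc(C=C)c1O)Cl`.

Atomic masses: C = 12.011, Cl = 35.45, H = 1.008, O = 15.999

Molecular formula: C10H11ClO.
M = 10×12.011 + 1×35.45 + 11×1.008 + 1×15.999 = 182.65 g/mol.

182.65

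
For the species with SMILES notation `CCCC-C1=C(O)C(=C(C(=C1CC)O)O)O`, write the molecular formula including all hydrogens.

Heavy atoms from the SMILES: 12 C, 4 O.
Implicit hydrogens by atom environment:
  6 × C (aromatic): no H
  4 × C: 2 H each → 8
  4 × O: 1 H each → 4
  2 × C: 3 H each → 6
  Total hydrogens = 18.
Molecular formula: C12H18O4

C12H18O4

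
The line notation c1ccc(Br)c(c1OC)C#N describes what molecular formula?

Heavy atoms from the SMILES: 1 Br, 8 C, 1 N, 1 O.
Implicit hydrogens by atom environment:
  3 × C (aromatic): 1 H each → 3
  3 × C (aromatic): no H
  1 × Br: no H
  1 × C: 3 H
  1 × C: no H
  1 × N: no H
  1 × O: no H
  Total hydrogens = 6.
Molecular formula: C8H6BrNO

C8H6BrNO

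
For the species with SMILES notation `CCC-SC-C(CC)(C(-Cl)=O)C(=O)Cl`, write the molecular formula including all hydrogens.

Heavy atoms from the SMILES: 9 C, 2 Cl, 2 O, 1 S.
Implicit hydrogens by atom environment:
  4 × C: 2 H each → 8
  3 × C: no H
  2 × C: 3 H each → 6
  2 × Cl: no H
  2 × O: no H
  1 × S: no H
  Total hydrogens = 14.
Molecular formula: C9H14Cl2O2S

C9H14Cl2O2S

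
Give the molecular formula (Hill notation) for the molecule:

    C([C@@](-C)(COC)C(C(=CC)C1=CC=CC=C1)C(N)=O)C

Heavy atoms from the SMILES: 17 C, 1 N, 2 O.
Implicit hydrogens by atom environment:
  5 × C (aromatic): 1 H each → 5
  4 × C: 3 H each → 12
  3 × C: no H
  2 × C: 2 H each → 4
  2 × C: 1 H each → 2
  2 × O: no H
  1 × C (aromatic): no H
  1 × N: 2 H
  Total hydrogens = 25.
Molecular formula: C17H25NO2

C17H25NO2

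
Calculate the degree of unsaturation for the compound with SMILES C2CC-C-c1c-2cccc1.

5

Molecular formula from the SMILES: C10H12.
DoU = (2C + 2 + N − H − X)/2 = (2·10 + 2 + 0 − 12 − 0)/2 = 10/2 = 5.
(Structurally: 2 ring(s) + 3 π bond(s) = 5.)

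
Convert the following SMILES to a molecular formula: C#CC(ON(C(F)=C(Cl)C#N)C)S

C7H6ClFN2OS

Heavy atoms from the SMILES: 7 C, 1 Cl, 1 F, 2 N, 1 O, 1 S.
Implicit hydrogens by atom environment:
  4 × C: no H
  2 × C: 1 H each → 2
  2 × N: no H
  1 × C: 3 H
  1 × Cl: no H
  1 × F: no H
  1 × O: no H
  1 × S: 1 H
  Total hydrogens = 6.
Molecular formula: C7H6ClFN2OS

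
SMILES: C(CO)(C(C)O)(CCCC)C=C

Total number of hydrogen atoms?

Hydrogens are implicit in SMILES; fill each atom to its normal valence:
  5 × C: 2 H each → 10
  2 × C: 3 H each → 6
  2 × C: 1 H each → 2
  2 × O: 1 H each → 2
  1 × C: no H
  Total hydrogens = 20.

20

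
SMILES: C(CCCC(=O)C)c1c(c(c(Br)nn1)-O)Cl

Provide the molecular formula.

Heavy atoms from the SMILES: 1 Br, 10 C, 1 Cl, 2 N, 2 O.
Implicit hydrogens by atom environment:
  4 × C: 2 H each → 8
  4 × C (aromatic): no H
  2 × N (aromatic): no H
  1 × Br: no H
  1 × C: 3 H
  1 × C: no H
  1 × Cl: no H
  1 × O: 1 H
  1 × O: no H
  Total hydrogens = 12.
Molecular formula: C10H12BrClN2O2

C10H12BrClN2O2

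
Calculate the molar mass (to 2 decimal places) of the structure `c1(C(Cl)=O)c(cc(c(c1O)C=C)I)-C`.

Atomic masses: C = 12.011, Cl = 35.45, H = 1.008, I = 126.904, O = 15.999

Molecular formula: C10H8ClIO2.
M = 10×12.011 + 1×35.45 + 8×1.008 + 1×126.904 + 2×15.999 = 322.53 g/mol.

322.53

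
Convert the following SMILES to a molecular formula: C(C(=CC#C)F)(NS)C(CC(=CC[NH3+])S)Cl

Heavy atoms from the SMILES: 10 C, 1 Cl, 1 F, 2 N, 2 S.
Implicit hydrogens by atom environment:
  5 × C: 1 H each → 5
  3 × C: no H
  2 × C: 2 H each → 4
  2 × S: 1 H each → 2
  1 × Cl: no H
  1 × F: no H
  1 × N (charge +1): 3 H
  1 × N: 1 H
  Total hydrogens = 15.
Net charge +1.
Molecular formula: C10H15ClFN2S2+

C10H15ClFN2S2+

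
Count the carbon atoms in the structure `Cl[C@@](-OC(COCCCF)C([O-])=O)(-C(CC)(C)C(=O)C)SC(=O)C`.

15

The symbol for carbon appears 15 times in the SMILES. (Cl is a single chlorine, not C + l.)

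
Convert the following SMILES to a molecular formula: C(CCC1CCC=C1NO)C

C9H17NO

Heavy atoms from the SMILES: 9 C, 1 N, 1 O.
Implicit hydrogens by atom environment:
  5 × C: 2 H each → 10
  2 × C: 1 H each → 2
  1 × C: 3 H
  1 × C: no H
  1 × N: 1 H
  1 × O: 1 H
  Total hydrogens = 17.
Molecular formula: C9H17NO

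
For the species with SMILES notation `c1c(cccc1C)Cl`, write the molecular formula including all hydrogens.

C7H7Cl

Heavy atoms from the SMILES: 7 C, 1 Cl.
Implicit hydrogens by atom environment:
  4 × C (aromatic): 1 H each → 4
  2 × C (aromatic): no H
  1 × C: 3 H
  1 × Cl: no H
  Total hydrogens = 7.
Molecular formula: C7H7Cl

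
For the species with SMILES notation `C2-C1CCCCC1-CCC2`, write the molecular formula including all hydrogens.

C10H18

Heavy atoms from the SMILES: 10 C.
Implicit hydrogens by atom environment:
  8 × C: 2 H each → 16
  2 × C: 1 H each → 2
  Total hydrogens = 18.
Molecular formula: C10H18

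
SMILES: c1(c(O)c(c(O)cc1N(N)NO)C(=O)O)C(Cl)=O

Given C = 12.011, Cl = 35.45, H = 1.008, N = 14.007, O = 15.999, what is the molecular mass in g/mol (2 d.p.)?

277.62

Molecular formula: C8H8ClN3O6.
M = 8×12.011 + 1×35.45 + 8×1.008 + 3×14.007 + 6×15.999 = 277.62 g/mol.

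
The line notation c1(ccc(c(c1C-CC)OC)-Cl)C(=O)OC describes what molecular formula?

C12H15ClO3

Heavy atoms from the SMILES: 12 C, 1 Cl, 3 O.
Implicit hydrogens by atom environment:
  4 × C (aromatic): no H
  3 × C: 3 H each → 9
  3 × O: no H
  2 × C: 2 H each → 4
  2 × C (aromatic): 1 H each → 2
  1 × C: no H
  1 × Cl: no H
  Total hydrogens = 15.
Molecular formula: C12H15ClO3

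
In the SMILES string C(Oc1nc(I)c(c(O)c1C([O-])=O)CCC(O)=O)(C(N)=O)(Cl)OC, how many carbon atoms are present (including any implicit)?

The symbol for carbon appears 12 times in the SMILES. Lowercase c denotes aromatic carbon and counts toward C.

12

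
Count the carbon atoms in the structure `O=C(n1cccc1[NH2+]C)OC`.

The symbol for carbon appears 7 times in the SMILES. Lowercase c denotes aromatic carbon and counts toward C.

7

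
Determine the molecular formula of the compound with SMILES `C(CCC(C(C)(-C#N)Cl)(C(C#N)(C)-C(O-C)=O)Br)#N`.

Heavy atoms from the SMILES: 1 Br, 12 C, 1 Cl, 3 N, 2 O.
Implicit hydrogens by atom environment:
  7 × C: no H
  3 × C: 3 H each → 9
  3 × N: no H
  2 × C: 2 H each → 4
  2 × O: no H
  1 × Br: no H
  1 × Cl: no H
  Total hydrogens = 13.
Molecular formula: C12H13BrClN3O2

C12H13BrClN3O2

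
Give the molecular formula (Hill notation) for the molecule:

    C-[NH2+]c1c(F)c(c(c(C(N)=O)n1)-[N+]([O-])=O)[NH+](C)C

Heavy atoms from the SMILES: 9 C, 1 F, 5 N, 3 O.
Implicit hydrogens by atom environment:
  5 × C (aromatic): no H
  3 × C: 3 H each → 9
  2 × O: no H
  1 × C: no H
  1 × F: no H
  1 × N: 2 H
  1 × N (charge +1): 2 H
  1 × N (charge +1): 1 H
  1 × N (aromatic): no H
  1 × N (charge +1): no H
  1 × O (charge -1): no H
  Total hydrogens = 14.
Net charge +2.
Molecular formula: [C9H14FN5O3]2+

[C9H14FN5O3]2+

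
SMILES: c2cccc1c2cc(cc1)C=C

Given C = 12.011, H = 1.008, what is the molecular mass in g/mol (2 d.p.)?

154.21

Molecular formula: C12H10.
M = 12×12.011 + 10×1.008 = 154.21 g/mol.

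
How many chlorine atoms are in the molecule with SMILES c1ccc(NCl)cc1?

The symbol for chlorine appears 1 time in the SMILES.

1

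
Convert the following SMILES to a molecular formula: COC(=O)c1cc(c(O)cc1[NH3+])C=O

Heavy atoms from the SMILES: 9 C, 1 N, 4 O.
Implicit hydrogens by atom environment:
  4 × C (aromatic): no H
  3 × O: no H
  2 × C (aromatic): 1 H each → 2
  1 × C: 3 H
  1 × C: 1 H
  1 × C: no H
  1 × N (charge +1): 3 H
  1 × O: 1 H
  Total hydrogens = 10.
Net charge +1.
Molecular formula: C9H10NO4+

C9H10NO4+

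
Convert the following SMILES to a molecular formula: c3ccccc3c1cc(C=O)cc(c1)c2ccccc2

Heavy atoms from the SMILES: 19 C, 1 O.
Implicit hydrogens by atom environment:
  13 × C (aromatic): 1 H each → 13
  5 × C (aromatic): no H
  1 × C: 1 H
  1 × O: no H
  Total hydrogens = 14.
Molecular formula: C19H14O

C19H14O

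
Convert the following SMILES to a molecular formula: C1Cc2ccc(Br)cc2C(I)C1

C10H10BrI

Heavy atoms from the SMILES: 1 Br, 10 C, 1 I.
Implicit hydrogens by atom environment:
  3 × C: 2 H each → 6
  3 × C (aromatic): 1 H each → 3
  3 × C (aromatic): no H
  1 × Br: no H
  1 × C: 1 H
  1 × I: no H
  Total hydrogens = 10.
Molecular formula: C10H10BrI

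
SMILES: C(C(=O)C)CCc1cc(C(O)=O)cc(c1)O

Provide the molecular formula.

Heavy atoms from the SMILES: 12 C, 4 O.
Implicit hydrogens by atom environment:
  3 × C: 2 H each → 6
  3 × C (aromatic): 1 H each → 3
  3 × C (aromatic): no H
  2 × C: no H
  2 × O: 1 H each → 2
  2 × O: no H
  1 × C: 3 H
  Total hydrogens = 14.
Molecular formula: C12H14O4

C12H14O4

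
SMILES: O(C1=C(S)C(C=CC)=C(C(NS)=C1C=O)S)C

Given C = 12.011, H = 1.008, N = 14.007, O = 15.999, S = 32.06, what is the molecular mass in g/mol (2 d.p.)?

287.41

Molecular formula: C11H13NO2S3.
M = 11×12.011 + 13×1.008 + 1×14.007 + 2×15.999 + 3×32.06 = 287.41 g/mol.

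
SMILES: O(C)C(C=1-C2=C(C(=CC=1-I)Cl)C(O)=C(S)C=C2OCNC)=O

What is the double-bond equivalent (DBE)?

8

Molecular formula from the SMILES: C14H13ClINO4S.
DoU = (2C + 2 + N − H − X)/2 = (2·14 + 2 + 1 − 13 − 2)/2 = 16/2 = 8.
(Structurally: 2 ring(s) + 6 π bond(s) = 8.)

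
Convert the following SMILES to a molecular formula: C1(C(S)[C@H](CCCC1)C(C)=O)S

Heavy atoms from the SMILES: 9 C, 1 O, 2 S.
Implicit hydrogens by atom environment:
  4 × C: 2 H each → 8
  3 × C: 1 H each → 3
  2 × S: 1 H each → 2
  1 × C: 3 H
  1 × C: no H
  1 × O: no H
  Total hydrogens = 16.
Molecular formula: C9H16OS2

C9H16OS2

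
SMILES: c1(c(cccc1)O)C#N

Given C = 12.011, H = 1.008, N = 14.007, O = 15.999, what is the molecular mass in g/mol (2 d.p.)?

119.12

Molecular formula: C7H5NO.
M = 7×12.011 + 5×1.008 + 1×14.007 + 1×15.999 = 119.12 g/mol.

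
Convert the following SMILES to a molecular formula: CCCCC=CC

C7H14

Heavy atoms from the SMILES: 7 C.
Implicit hydrogens by atom environment:
  3 × C: 2 H each → 6
  2 × C: 3 H each → 6
  2 × C: 1 H each → 2
  Total hydrogens = 14.
Molecular formula: C7H14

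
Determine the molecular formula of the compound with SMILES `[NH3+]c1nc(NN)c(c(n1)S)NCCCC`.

C8H17N6S+

Heavy atoms from the SMILES: 8 C, 6 N, 1 S.
Implicit hydrogens by atom environment:
  4 × C (aromatic): no H
  3 × C: 2 H each → 6
  2 × N: 1 H each → 2
  2 × N (aromatic): no H
  1 × C: 3 H
  1 × N (charge +1): 3 H
  1 × N: 2 H
  1 × S: 1 H
  Total hydrogens = 17.
Net charge +1.
Molecular formula: C8H17N6S+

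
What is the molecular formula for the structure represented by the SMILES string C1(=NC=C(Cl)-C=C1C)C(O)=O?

C7H6ClNO2

Heavy atoms from the SMILES: 7 C, 1 Cl, 1 N, 2 O.
Implicit hydrogens by atom environment:
  3 × C (aromatic): no H
  2 × C (aromatic): 1 H each → 2
  1 × C: 3 H
  1 × C: no H
  1 × Cl: no H
  1 × N (aromatic): no H
  1 × O: 1 H
  1 × O: no H
  Total hydrogens = 6.
Molecular formula: C7H6ClNO2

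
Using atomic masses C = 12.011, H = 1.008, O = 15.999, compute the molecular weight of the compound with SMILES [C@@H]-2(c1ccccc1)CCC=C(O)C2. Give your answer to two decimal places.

174.24

Molecular formula: C12H14O.
M = 12×12.011 + 14×1.008 + 1×15.999 = 174.24 g/mol.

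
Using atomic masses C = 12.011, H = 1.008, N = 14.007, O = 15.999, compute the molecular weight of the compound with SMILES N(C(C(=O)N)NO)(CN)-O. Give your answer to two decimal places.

150.14

Molecular formula: C3H10N4O3.
M = 3×12.011 + 10×1.008 + 4×14.007 + 3×15.999 = 150.14 g/mol.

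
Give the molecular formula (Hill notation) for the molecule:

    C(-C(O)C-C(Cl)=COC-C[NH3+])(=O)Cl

C7H12Cl2NO3+

Heavy atoms from the SMILES: 7 C, 2 Cl, 1 N, 3 O.
Implicit hydrogens by atom environment:
  3 × C: 2 H each → 6
  2 × C: 1 H each → 2
  2 × C: no H
  2 × Cl: no H
  2 × O: no H
  1 × N (charge +1): 3 H
  1 × O: 1 H
  Total hydrogens = 12.
Net charge +1.
Molecular formula: C7H12Cl2NO3+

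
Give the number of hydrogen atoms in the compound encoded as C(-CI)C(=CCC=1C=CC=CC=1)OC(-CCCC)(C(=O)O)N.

24

Hydrogens are implicit in SMILES; fill each atom to its normal valence:
  6 × C: 2 H each → 12
  5 × C (aromatic): 1 H each → 5
  3 × C: no H
  2 × O: no H
  1 × C: 3 H
  1 × C: 1 H
  1 × C (aromatic): no H
  1 × I: no H
  1 × N: 2 H
  1 × O: 1 H
  Total hydrogens = 24.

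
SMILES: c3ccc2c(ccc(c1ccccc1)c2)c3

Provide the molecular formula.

Heavy atoms from the SMILES: 16 C.
Implicit hydrogens by atom environment:
  12 × C (aromatic): 1 H each → 12
  4 × C (aromatic): no H
  Total hydrogens = 12.
Molecular formula: C16H12

C16H12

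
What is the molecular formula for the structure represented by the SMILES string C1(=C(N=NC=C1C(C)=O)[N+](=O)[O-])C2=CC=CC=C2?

C12H9N3O3

Heavy atoms from the SMILES: 12 C, 3 N, 3 O.
Implicit hydrogens by atom environment:
  6 × C (aromatic): 1 H each → 6
  4 × C (aromatic): no H
  2 × N (aromatic): no H
  2 × O: no H
  1 × C: 3 H
  1 × C: no H
  1 × N (charge +1): no H
  1 × O (charge -1): no H
  Total hydrogens = 9.
Molecular formula: C12H9N3O3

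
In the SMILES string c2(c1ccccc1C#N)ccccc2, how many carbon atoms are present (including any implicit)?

The symbol for carbon appears 13 times in the SMILES. Lowercase c denotes aromatic carbon and counts toward C.

13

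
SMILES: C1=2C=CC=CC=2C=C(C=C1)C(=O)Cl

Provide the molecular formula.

C11H7ClO

Heavy atoms from the SMILES: 11 C, 1 Cl, 1 O.
Implicit hydrogens by atom environment:
  7 × C (aromatic): 1 H each → 7
  3 × C (aromatic): no H
  1 × C: no H
  1 × Cl: no H
  1 × O: no H
  Total hydrogens = 7.
Molecular formula: C11H7ClO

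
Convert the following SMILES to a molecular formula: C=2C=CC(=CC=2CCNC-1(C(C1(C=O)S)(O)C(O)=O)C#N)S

Heavy atoms from the SMILES: 14 C, 2 N, 4 O, 2 S.
Implicit hydrogens by atom environment:
  5 × C: no H
  4 × C (aromatic): 1 H each → 4
  2 × C: 2 H each → 4
  2 × C (aromatic): no H
  2 × O: 1 H each → 2
  2 × O: no H
  2 × S: 1 H each → 2
  1 × C: 1 H
  1 × N: 1 H
  1 × N: no H
  Total hydrogens = 14.
Molecular formula: C14H14N2O4S2

C14H14N2O4S2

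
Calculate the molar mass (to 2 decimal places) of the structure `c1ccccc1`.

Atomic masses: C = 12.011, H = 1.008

Molecular formula: C6H6.
M = 6×12.011 + 6×1.008 = 78.11 g/mol.

78.11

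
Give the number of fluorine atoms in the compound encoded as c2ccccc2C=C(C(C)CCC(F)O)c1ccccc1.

The symbol for fluorine appears 1 time in the SMILES.

1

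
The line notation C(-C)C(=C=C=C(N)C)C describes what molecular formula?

C8H13N

Heavy atoms from the SMILES: 8 C, 1 N.
Implicit hydrogens by atom environment:
  4 × C: no H
  3 × C: 3 H each → 9
  1 × C: 2 H
  1 × N: 2 H
  Total hydrogens = 13.
Molecular formula: C8H13N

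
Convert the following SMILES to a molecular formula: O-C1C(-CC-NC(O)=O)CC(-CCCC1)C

Heavy atoms from the SMILES: 12 C, 1 N, 3 O.
Implicit hydrogens by atom environment:
  7 × C: 2 H each → 14
  3 × C: 1 H each → 3
  2 × O: 1 H each → 2
  1 × C: 3 H
  1 × C: no H
  1 × N: 1 H
  1 × O: no H
  Total hydrogens = 23.
Molecular formula: C12H23NO3

C12H23NO3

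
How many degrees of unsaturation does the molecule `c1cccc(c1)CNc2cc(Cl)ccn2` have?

Molecular formula from the SMILES: C12H11ClN2.
DoU = (2C + 2 + N − H − X)/2 = (2·12 + 2 + 2 − 11 − 1)/2 = 16/2 = 8.
(Structurally: 2 ring(s) + 6 π bond(s) = 8.)

8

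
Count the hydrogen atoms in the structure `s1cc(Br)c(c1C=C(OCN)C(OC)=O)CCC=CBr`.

15

Hydrogens are implicit in SMILES; fill each atom to its normal valence:
  3 × C: 2 H each → 6
  3 × C: 1 H each → 3
  3 × C (aromatic): no H
  3 × O: no H
  2 × Br: no H
  2 × C: no H
  1 × C: 3 H
  1 × C (aromatic): 1 H
  1 × N: 2 H
  1 × S (aromatic): no H
  Total hydrogens = 15.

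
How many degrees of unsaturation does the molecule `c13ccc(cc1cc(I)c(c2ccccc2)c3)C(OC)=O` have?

Molecular formula from the SMILES: C18H13IO2.
DoU = (2C + 2 + N − H − X)/2 = (2·18 + 2 + 0 − 13 − 1)/2 = 24/2 = 12.
(Structurally: 3 ring(s) + 9 π bond(s) = 12.)

12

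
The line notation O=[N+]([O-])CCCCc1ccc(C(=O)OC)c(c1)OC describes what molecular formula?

Heavy atoms from the SMILES: 13 C, 1 N, 5 O.
Implicit hydrogens by atom environment:
  4 × C: 2 H each → 8
  4 × O: no H
  3 × C (aromatic): 1 H each → 3
  3 × C (aromatic): no H
  2 × C: 3 H each → 6
  1 × C: no H
  1 × N (charge +1): no H
  1 × O (charge -1): no H
  Total hydrogens = 17.
Molecular formula: C13H17NO5

C13H17NO5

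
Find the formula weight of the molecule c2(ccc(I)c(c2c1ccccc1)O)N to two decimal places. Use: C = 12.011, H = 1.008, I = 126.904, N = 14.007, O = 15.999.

Molecular formula: C12H10INO.
M = 12×12.011 + 10×1.008 + 1×126.904 + 1×14.007 + 1×15.999 = 311.12 g/mol.

311.12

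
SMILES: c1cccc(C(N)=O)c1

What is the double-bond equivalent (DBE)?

5

Molecular formula from the SMILES: C7H7NO.
DoU = (2C + 2 + N − H − X)/2 = (2·7 + 2 + 1 − 7 − 0)/2 = 10/2 = 5.
(Structurally: 1 ring(s) + 4 π bond(s) = 5.)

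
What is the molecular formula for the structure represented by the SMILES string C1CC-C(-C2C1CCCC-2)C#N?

Heavy atoms from the SMILES: 11 C, 1 N.
Implicit hydrogens by atom environment:
  7 × C: 2 H each → 14
  3 × C: 1 H each → 3
  1 × C: no H
  1 × N: no H
  Total hydrogens = 17.
Molecular formula: C11H17N

C11H17N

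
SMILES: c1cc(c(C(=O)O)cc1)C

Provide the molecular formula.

C8H8O2

Heavy atoms from the SMILES: 8 C, 2 O.
Implicit hydrogens by atom environment:
  4 × C (aromatic): 1 H each → 4
  2 × C (aromatic): no H
  1 × C: 3 H
  1 × C: no H
  1 × O: 1 H
  1 × O: no H
  Total hydrogens = 8.
Molecular formula: C8H8O2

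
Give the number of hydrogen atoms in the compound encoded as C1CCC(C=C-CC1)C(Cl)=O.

13

Hydrogens are implicit in SMILES; fill each atom to its normal valence:
  5 × C: 2 H each → 10
  3 × C: 1 H each → 3
  1 × C: no H
  1 × Cl: no H
  1 × O: no H
  Total hydrogens = 13.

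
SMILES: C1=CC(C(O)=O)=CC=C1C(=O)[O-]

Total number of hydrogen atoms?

Hydrogens are implicit in SMILES; fill each atom to its normal valence:
  4 × C (aromatic): 1 H each → 4
  2 × C (aromatic): no H
  2 × C: no H
  2 × O: no H
  1 × O: 1 H
  1 × O (charge -1): no H
  Total hydrogens = 5.

5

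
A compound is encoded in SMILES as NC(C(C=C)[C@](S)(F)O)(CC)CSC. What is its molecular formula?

Heavy atoms from the SMILES: 9 C, 1 F, 1 N, 1 O, 2 S.
Implicit hydrogens by atom environment:
  3 × C: 2 H each → 6
  2 × C: 3 H each → 6
  2 × C: 1 H each → 2
  2 × C: no H
  1 × F: no H
  1 × N: 2 H
  1 × O: 1 H
  1 × S: 1 H
  1 × S: no H
  Total hydrogens = 18.
Molecular formula: C9H18FNOS2

C9H18FNOS2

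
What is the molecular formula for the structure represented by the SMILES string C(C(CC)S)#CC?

Heavy atoms from the SMILES: 6 C, 1 S.
Implicit hydrogens by atom environment:
  2 × C: 3 H each → 6
  2 × C: no H
  1 × C: 2 H
  1 × C: 1 H
  1 × S: 1 H
  Total hydrogens = 10.
Molecular formula: C6H10S

C6H10S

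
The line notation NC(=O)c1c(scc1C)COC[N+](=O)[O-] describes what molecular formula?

Heavy atoms from the SMILES: 8 C, 2 N, 4 O, 1 S.
Implicit hydrogens by atom environment:
  3 × C (aromatic): no H
  3 × O: no H
  2 × C: 2 H each → 4
  1 × C: 3 H
  1 × C (aromatic): 1 H
  1 × C: no H
  1 × N: 2 H
  1 × N (charge +1): no H
  1 × O (charge -1): no H
  1 × S (aromatic): no H
  Total hydrogens = 10.
Molecular formula: C8H10N2O4S

C8H10N2O4S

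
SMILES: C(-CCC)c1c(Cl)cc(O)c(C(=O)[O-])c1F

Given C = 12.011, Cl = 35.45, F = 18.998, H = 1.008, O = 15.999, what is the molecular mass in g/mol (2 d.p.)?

245.65

Molecular formula: C11H11ClFO3-.
M = 11×12.011 + 1×35.45 + 1×18.998 + 11×1.008 + 3×15.999 = 245.65 g/mol.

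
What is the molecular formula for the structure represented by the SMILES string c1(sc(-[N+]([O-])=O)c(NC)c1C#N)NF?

C6H5FN4O2S

Heavy atoms from the SMILES: 6 C, 1 F, 4 N, 2 O, 1 S.
Implicit hydrogens by atom environment:
  4 × C (aromatic): no H
  2 × N: 1 H each → 2
  1 × C: 3 H
  1 × C: no H
  1 × F: no H
  1 × N: no H
  1 × N (charge +1): no H
  1 × O: no H
  1 × O (charge -1): no H
  1 × S (aromatic): no H
  Total hydrogens = 5.
Molecular formula: C6H5FN4O2S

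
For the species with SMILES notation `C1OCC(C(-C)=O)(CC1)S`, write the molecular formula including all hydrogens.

C7H12O2S

Heavy atoms from the SMILES: 7 C, 2 O, 1 S.
Implicit hydrogens by atom environment:
  4 × C: 2 H each → 8
  2 × C: no H
  2 × O: no H
  1 × C: 3 H
  1 × S: 1 H
  Total hydrogens = 12.
Molecular formula: C7H12O2S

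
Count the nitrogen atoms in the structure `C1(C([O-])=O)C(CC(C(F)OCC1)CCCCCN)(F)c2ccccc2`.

The symbol for nitrogen appears 1 time in the SMILES.

1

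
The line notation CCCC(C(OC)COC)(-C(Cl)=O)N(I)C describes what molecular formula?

Heavy atoms from the SMILES: 10 C, 1 Cl, 1 I, 1 N, 3 O.
Implicit hydrogens by atom environment:
  4 × C: 3 H each → 12
  3 × C: 2 H each → 6
  3 × O: no H
  2 × C: no H
  1 × C: 1 H
  1 × Cl: no H
  1 × I: no H
  1 × N: no H
  Total hydrogens = 19.
Molecular formula: C10H19ClINO3

C10H19ClINO3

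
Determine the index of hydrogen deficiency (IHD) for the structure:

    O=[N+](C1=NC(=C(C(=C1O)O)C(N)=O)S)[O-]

Molecular formula from the SMILES: C6H5N3O5S.
DoU = (2C + 2 + N − H − X)/2 = (2·6 + 2 + 3 − 5 − 0)/2 = 12/2 = 6.
(Structurally: 1 ring(s) + 5 π bond(s) = 6.)

6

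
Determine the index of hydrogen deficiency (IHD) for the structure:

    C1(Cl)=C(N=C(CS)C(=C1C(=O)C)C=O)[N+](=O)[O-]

Molecular formula from the SMILES: C9H7ClN2O4S.
DoU = (2C + 2 + N − H − X)/2 = (2·9 + 2 + 2 − 7 − 1)/2 = 14/2 = 7.
(Structurally: 1 ring(s) + 6 π bond(s) = 7.)

7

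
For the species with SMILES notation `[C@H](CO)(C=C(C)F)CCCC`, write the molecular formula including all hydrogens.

C9H17FO

Heavy atoms from the SMILES: 9 C, 1 F, 1 O.
Implicit hydrogens by atom environment:
  4 × C: 2 H each → 8
  2 × C: 3 H each → 6
  2 × C: 1 H each → 2
  1 × C: no H
  1 × F: no H
  1 × O: 1 H
  Total hydrogens = 17.
Molecular formula: C9H17FO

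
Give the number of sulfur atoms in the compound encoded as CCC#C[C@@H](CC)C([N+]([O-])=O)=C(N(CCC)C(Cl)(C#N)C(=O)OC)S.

1

The symbol for sulfur appears 1 time in the SMILES.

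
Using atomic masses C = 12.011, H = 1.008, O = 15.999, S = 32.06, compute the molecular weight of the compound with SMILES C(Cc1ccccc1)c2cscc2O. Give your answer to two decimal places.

Molecular formula: C12H12OS.
M = 12×12.011 + 12×1.008 + 1×15.999 + 1×32.06 = 204.29 g/mol.

204.29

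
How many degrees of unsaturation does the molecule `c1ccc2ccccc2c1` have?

7

Molecular formula from the SMILES: C10H8.
DoU = (2C + 2 + N − H − X)/2 = (2·10 + 2 + 0 − 8 − 0)/2 = 14/2 = 7.
(Structurally: 2 ring(s) + 5 π bond(s) = 7.)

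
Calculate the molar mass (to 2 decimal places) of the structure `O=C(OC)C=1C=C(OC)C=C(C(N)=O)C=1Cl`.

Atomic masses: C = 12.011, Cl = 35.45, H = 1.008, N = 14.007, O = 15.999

243.64

Molecular formula: C10H10ClNO4.
M = 10×12.011 + 1×35.45 + 10×1.008 + 1×14.007 + 4×15.999 = 243.64 g/mol.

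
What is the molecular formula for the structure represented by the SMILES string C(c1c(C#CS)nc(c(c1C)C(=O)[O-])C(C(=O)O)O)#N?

Heavy atoms from the SMILES: 12 C, 2 N, 5 O, 1 S.
Implicit hydrogens by atom environment:
  5 × C (aromatic): no H
  5 × C: no H
  2 × O: 1 H each → 2
  2 × O: no H
  1 × C: 3 H
  1 × C: 1 H
  1 × N (aromatic): no H
  1 × N: no H
  1 × O (charge -1): no H
  1 × S: 1 H
  Total hydrogens = 7.
Net charge -1.
Molecular formula: C12H7N2O5S-

C12H7N2O5S-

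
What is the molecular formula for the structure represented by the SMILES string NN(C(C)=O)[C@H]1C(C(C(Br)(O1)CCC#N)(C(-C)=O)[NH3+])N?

C11H19BrN5O3+

Heavy atoms from the SMILES: 1 Br, 11 C, 5 N, 3 O.
Implicit hydrogens by atom environment:
  5 × C: no H
  3 × O: no H
  2 × C: 3 H each → 6
  2 × C: 2 H each → 4
  2 × C: 1 H each → 2
  2 × N: 2 H each → 4
  2 × N: no H
  1 × Br: no H
  1 × N (charge +1): 3 H
  Total hydrogens = 19.
Net charge +1.
Molecular formula: C11H19BrN5O3+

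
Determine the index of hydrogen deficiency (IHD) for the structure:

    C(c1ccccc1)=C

Molecular formula from the SMILES: C8H8.
DoU = (2C + 2 + N − H − X)/2 = (2·8 + 2 + 0 − 8 − 0)/2 = 10/2 = 5.
(Structurally: 1 ring(s) + 4 π bond(s) = 5.)

5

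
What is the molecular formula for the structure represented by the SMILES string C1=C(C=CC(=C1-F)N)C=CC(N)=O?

Heavy atoms from the SMILES: 9 C, 1 F, 2 N, 1 O.
Implicit hydrogens by atom environment:
  3 × C (aromatic): 1 H each → 3
  3 × C (aromatic): no H
  2 × C: 1 H each → 2
  2 × N: 2 H each → 4
  1 × C: no H
  1 × F: no H
  1 × O: no H
  Total hydrogens = 9.
Molecular formula: C9H9FN2O

C9H9FN2O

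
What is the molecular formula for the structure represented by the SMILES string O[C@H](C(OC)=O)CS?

C4H8O3S

Heavy atoms from the SMILES: 4 C, 3 O, 1 S.
Implicit hydrogens by atom environment:
  2 × O: no H
  1 × C: 3 H
  1 × C: 2 H
  1 × C: 1 H
  1 × C: no H
  1 × O: 1 H
  1 × S: 1 H
  Total hydrogens = 8.
Molecular formula: C4H8O3S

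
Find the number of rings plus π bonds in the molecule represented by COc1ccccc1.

Molecular formula from the SMILES: C7H8O.
DoU = (2C + 2 + N − H − X)/2 = (2·7 + 2 + 0 − 8 − 0)/2 = 8/2 = 4.
(Structurally: 1 ring(s) + 3 π bond(s) = 4.)

4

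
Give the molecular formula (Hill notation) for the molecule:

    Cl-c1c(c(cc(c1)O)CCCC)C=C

Heavy atoms from the SMILES: 12 C, 1 Cl, 1 O.
Implicit hydrogens by atom environment:
  4 × C: 2 H each → 8
  4 × C (aromatic): no H
  2 × C (aromatic): 1 H each → 2
  1 × C: 3 H
  1 × C: 1 H
  1 × Cl: no H
  1 × O: 1 H
  Total hydrogens = 15.
Molecular formula: C12H15ClO

C12H15ClO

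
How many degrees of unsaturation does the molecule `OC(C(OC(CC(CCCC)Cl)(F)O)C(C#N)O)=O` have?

Molecular formula from the SMILES: C11H17ClFNO5.
DoU = (2C + 2 + N − H − X)/2 = (2·11 + 2 + 1 − 17 − 2)/2 = 6/2 = 3.
(Structurally: 0 ring(s) + 3 π bond(s) = 3.)

3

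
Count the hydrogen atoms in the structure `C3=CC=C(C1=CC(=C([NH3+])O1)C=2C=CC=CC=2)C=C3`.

14

Hydrogens are implicit in SMILES; fill each atom to its normal valence:
  11 × C (aromatic): 1 H each → 11
  5 × C (aromatic): no H
  1 × N (charge +1): 3 H
  1 × O (aromatic): no H
  Total hydrogens = 14.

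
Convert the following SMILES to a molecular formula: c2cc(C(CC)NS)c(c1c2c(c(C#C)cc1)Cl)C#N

Heavy atoms from the SMILES: 16 C, 1 Cl, 2 N, 1 S.
Implicit hydrogens by atom environment:
  6 × C (aromatic): no H
  4 × C (aromatic): 1 H each → 4
  2 × C: 1 H each → 2
  2 × C: no H
  1 × C: 3 H
  1 × C: 2 H
  1 × Cl: no H
  1 × N: 1 H
  1 × N: no H
  1 × S: 1 H
  Total hydrogens = 13.
Molecular formula: C16H13ClN2S

C16H13ClN2S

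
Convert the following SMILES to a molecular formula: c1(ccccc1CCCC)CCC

C13H20

Heavy atoms from the SMILES: 13 C.
Implicit hydrogens by atom environment:
  5 × C: 2 H each → 10
  4 × C (aromatic): 1 H each → 4
  2 × C: 3 H each → 6
  2 × C (aromatic): no H
  Total hydrogens = 20.
Molecular formula: C13H20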